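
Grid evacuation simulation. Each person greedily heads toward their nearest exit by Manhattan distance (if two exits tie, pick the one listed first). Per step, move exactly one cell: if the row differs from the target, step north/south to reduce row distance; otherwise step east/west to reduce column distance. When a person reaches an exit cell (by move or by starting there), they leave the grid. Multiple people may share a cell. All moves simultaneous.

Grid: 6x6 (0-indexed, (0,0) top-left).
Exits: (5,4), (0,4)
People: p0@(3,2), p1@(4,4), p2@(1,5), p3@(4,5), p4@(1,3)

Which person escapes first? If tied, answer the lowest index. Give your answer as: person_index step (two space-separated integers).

Step 1: p0:(3,2)->(4,2) | p1:(4,4)->(5,4)->EXIT | p2:(1,5)->(0,5) | p3:(4,5)->(5,5) | p4:(1,3)->(0,3)
Step 2: p0:(4,2)->(5,2) | p1:escaped | p2:(0,5)->(0,4)->EXIT | p3:(5,5)->(5,4)->EXIT | p4:(0,3)->(0,4)->EXIT
Step 3: p0:(5,2)->(5,3) | p1:escaped | p2:escaped | p3:escaped | p4:escaped
Step 4: p0:(5,3)->(5,4)->EXIT | p1:escaped | p2:escaped | p3:escaped | p4:escaped
Exit steps: [4, 1, 2, 2, 2]
First to escape: p1 at step 1

Answer: 1 1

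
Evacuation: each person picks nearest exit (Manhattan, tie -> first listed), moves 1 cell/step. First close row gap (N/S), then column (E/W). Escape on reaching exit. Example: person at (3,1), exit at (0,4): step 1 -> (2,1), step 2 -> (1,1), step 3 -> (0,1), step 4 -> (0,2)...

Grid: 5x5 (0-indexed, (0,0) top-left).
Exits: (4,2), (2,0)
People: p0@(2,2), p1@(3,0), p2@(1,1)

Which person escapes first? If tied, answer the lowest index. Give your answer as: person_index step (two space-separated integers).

Answer: 1 1

Derivation:
Step 1: p0:(2,2)->(3,2) | p1:(3,0)->(2,0)->EXIT | p2:(1,1)->(2,1)
Step 2: p0:(3,2)->(4,2)->EXIT | p1:escaped | p2:(2,1)->(2,0)->EXIT
Exit steps: [2, 1, 2]
First to escape: p1 at step 1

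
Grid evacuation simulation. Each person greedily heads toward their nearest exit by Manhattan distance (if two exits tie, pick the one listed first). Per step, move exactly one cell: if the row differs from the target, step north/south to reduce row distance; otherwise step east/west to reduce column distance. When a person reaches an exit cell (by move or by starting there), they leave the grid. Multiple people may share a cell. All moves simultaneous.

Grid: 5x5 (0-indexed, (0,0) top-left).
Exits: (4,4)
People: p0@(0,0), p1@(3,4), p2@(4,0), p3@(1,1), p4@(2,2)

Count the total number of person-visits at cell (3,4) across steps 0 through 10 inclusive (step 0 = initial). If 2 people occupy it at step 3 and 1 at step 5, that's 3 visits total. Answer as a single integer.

Step 0: p0@(0,0) p1@(3,4) p2@(4,0) p3@(1,1) p4@(2,2) -> at (3,4): 1 [p1], cum=1
Step 1: p0@(1,0) p1@ESC p2@(4,1) p3@(2,1) p4@(3,2) -> at (3,4): 0 [-], cum=1
Step 2: p0@(2,0) p1@ESC p2@(4,2) p3@(3,1) p4@(4,2) -> at (3,4): 0 [-], cum=1
Step 3: p0@(3,0) p1@ESC p2@(4,3) p3@(4,1) p4@(4,3) -> at (3,4): 0 [-], cum=1
Step 4: p0@(4,0) p1@ESC p2@ESC p3@(4,2) p4@ESC -> at (3,4): 0 [-], cum=1
Step 5: p0@(4,1) p1@ESC p2@ESC p3@(4,3) p4@ESC -> at (3,4): 0 [-], cum=1
Step 6: p0@(4,2) p1@ESC p2@ESC p3@ESC p4@ESC -> at (3,4): 0 [-], cum=1
Step 7: p0@(4,3) p1@ESC p2@ESC p3@ESC p4@ESC -> at (3,4): 0 [-], cum=1
Step 8: p0@ESC p1@ESC p2@ESC p3@ESC p4@ESC -> at (3,4): 0 [-], cum=1
Total visits = 1

Answer: 1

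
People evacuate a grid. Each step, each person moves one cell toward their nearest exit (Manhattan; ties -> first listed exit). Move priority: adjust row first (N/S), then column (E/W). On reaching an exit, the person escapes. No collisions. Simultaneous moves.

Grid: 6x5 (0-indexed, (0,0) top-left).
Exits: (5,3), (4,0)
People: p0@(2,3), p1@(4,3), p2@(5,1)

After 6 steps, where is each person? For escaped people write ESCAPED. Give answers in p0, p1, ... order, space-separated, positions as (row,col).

Step 1: p0:(2,3)->(3,3) | p1:(4,3)->(5,3)->EXIT | p2:(5,1)->(5,2)
Step 2: p0:(3,3)->(4,3) | p1:escaped | p2:(5,2)->(5,3)->EXIT
Step 3: p0:(4,3)->(5,3)->EXIT | p1:escaped | p2:escaped

ESCAPED ESCAPED ESCAPED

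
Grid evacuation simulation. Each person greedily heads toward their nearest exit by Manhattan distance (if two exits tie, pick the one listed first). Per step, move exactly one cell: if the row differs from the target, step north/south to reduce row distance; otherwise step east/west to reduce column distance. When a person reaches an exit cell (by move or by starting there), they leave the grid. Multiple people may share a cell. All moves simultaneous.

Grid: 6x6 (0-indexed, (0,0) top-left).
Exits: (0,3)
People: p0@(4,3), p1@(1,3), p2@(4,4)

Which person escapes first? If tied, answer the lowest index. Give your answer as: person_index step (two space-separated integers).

Step 1: p0:(4,3)->(3,3) | p1:(1,3)->(0,3)->EXIT | p2:(4,4)->(3,4)
Step 2: p0:(3,3)->(2,3) | p1:escaped | p2:(3,4)->(2,4)
Step 3: p0:(2,3)->(1,3) | p1:escaped | p2:(2,4)->(1,4)
Step 4: p0:(1,3)->(0,3)->EXIT | p1:escaped | p2:(1,4)->(0,4)
Step 5: p0:escaped | p1:escaped | p2:(0,4)->(0,3)->EXIT
Exit steps: [4, 1, 5]
First to escape: p1 at step 1

Answer: 1 1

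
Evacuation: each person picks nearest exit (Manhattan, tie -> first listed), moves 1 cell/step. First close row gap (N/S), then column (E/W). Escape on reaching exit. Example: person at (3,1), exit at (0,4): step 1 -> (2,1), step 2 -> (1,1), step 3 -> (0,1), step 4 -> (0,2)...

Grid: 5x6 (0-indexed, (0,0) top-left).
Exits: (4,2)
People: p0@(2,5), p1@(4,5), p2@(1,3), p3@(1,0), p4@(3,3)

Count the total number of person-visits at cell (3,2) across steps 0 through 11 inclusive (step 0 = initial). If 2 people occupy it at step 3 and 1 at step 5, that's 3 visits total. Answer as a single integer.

Step 0: p0@(2,5) p1@(4,5) p2@(1,3) p3@(1,0) p4@(3,3) -> at (3,2): 0 [-], cum=0
Step 1: p0@(3,5) p1@(4,4) p2@(2,3) p3@(2,0) p4@(4,3) -> at (3,2): 0 [-], cum=0
Step 2: p0@(4,5) p1@(4,3) p2@(3,3) p3@(3,0) p4@ESC -> at (3,2): 0 [-], cum=0
Step 3: p0@(4,4) p1@ESC p2@(4,3) p3@(4,0) p4@ESC -> at (3,2): 0 [-], cum=0
Step 4: p0@(4,3) p1@ESC p2@ESC p3@(4,1) p4@ESC -> at (3,2): 0 [-], cum=0
Step 5: p0@ESC p1@ESC p2@ESC p3@ESC p4@ESC -> at (3,2): 0 [-], cum=0
Total visits = 0

Answer: 0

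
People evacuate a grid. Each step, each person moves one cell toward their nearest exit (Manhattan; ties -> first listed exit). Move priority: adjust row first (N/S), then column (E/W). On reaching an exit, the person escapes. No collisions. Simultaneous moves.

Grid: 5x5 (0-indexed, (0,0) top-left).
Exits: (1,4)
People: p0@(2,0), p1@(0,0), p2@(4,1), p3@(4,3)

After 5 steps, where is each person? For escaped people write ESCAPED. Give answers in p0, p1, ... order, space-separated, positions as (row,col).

Step 1: p0:(2,0)->(1,0) | p1:(0,0)->(1,0) | p2:(4,1)->(3,1) | p3:(4,3)->(3,3)
Step 2: p0:(1,0)->(1,1) | p1:(1,0)->(1,1) | p2:(3,1)->(2,1) | p3:(3,3)->(2,3)
Step 3: p0:(1,1)->(1,2) | p1:(1,1)->(1,2) | p2:(2,1)->(1,1) | p3:(2,3)->(1,3)
Step 4: p0:(1,2)->(1,3) | p1:(1,2)->(1,3) | p2:(1,1)->(1,2) | p3:(1,3)->(1,4)->EXIT
Step 5: p0:(1,3)->(1,4)->EXIT | p1:(1,3)->(1,4)->EXIT | p2:(1,2)->(1,3) | p3:escaped

ESCAPED ESCAPED (1,3) ESCAPED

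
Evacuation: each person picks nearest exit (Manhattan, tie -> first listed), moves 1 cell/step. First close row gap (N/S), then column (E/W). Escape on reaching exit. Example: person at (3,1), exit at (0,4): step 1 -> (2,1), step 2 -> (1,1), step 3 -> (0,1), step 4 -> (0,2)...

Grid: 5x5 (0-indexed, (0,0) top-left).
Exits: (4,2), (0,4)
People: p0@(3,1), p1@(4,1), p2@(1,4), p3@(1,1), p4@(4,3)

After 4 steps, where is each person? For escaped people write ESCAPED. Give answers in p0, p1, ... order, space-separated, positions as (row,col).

Step 1: p0:(3,1)->(4,1) | p1:(4,1)->(4,2)->EXIT | p2:(1,4)->(0,4)->EXIT | p3:(1,1)->(2,1) | p4:(4,3)->(4,2)->EXIT
Step 2: p0:(4,1)->(4,2)->EXIT | p1:escaped | p2:escaped | p3:(2,1)->(3,1) | p4:escaped
Step 3: p0:escaped | p1:escaped | p2:escaped | p3:(3,1)->(4,1) | p4:escaped
Step 4: p0:escaped | p1:escaped | p2:escaped | p3:(4,1)->(4,2)->EXIT | p4:escaped

ESCAPED ESCAPED ESCAPED ESCAPED ESCAPED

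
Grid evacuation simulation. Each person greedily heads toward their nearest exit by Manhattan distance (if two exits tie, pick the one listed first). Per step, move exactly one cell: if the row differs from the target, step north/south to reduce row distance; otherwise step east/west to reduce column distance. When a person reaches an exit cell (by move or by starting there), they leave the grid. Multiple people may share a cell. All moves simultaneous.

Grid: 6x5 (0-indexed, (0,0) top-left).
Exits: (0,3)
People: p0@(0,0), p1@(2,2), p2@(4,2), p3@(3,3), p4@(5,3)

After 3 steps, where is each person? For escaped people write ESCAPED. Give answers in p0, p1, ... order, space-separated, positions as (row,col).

Step 1: p0:(0,0)->(0,1) | p1:(2,2)->(1,2) | p2:(4,2)->(3,2) | p3:(3,3)->(2,3) | p4:(5,3)->(4,3)
Step 2: p0:(0,1)->(0,2) | p1:(1,2)->(0,2) | p2:(3,2)->(2,2) | p3:(2,3)->(1,3) | p4:(4,3)->(3,3)
Step 3: p0:(0,2)->(0,3)->EXIT | p1:(0,2)->(0,3)->EXIT | p2:(2,2)->(1,2) | p3:(1,3)->(0,3)->EXIT | p4:(3,3)->(2,3)

ESCAPED ESCAPED (1,2) ESCAPED (2,3)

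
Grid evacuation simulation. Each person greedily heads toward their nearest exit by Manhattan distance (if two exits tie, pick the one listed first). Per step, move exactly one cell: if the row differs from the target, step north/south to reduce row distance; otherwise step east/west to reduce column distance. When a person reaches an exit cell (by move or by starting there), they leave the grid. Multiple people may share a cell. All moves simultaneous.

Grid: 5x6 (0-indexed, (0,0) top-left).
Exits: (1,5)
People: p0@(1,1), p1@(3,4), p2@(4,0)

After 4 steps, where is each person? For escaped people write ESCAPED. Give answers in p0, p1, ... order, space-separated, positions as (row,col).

Step 1: p0:(1,1)->(1,2) | p1:(3,4)->(2,4) | p2:(4,0)->(3,0)
Step 2: p0:(1,2)->(1,3) | p1:(2,4)->(1,4) | p2:(3,0)->(2,0)
Step 3: p0:(1,3)->(1,4) | p1:(1,4)->(1,5)->EXIT | p2:(2,0)->(1,0)
Step 4: p0:(1,4)->(1,5)->EXIT | p1:escaped | p2:(1,0)->(1,1)

ESCAPED ESCAPED (1,1)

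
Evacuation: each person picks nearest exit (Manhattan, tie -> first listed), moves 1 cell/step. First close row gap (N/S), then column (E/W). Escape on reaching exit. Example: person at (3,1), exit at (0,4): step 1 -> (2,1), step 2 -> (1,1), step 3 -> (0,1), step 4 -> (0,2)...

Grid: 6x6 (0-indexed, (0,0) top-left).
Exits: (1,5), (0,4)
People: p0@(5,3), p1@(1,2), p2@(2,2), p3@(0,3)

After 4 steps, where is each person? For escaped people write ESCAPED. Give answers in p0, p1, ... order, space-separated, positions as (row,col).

Step 1: p0:(5,3)->(4,3) | p1:(1,2)->(1,3) | p2:(2,2)->(1,2) | p3:(0,3)->(0,4)->EXIT
Step 2: p0:(4,3)->(3,3) | p1:(1,3)->(1,4) | p2:(1,2)->(1,3) | p3:escaped
Step 3: p0:(3,3)->(2,3) | p1:(1,4)->(1,5)->EXIT | p2:(1,3)->(1,4) | p3:escaped
Step 4: p0:(2,3)->(1,3) | p1:escaped | p2:(1,4)->(1,5)->EXIT | p3:escaped

(1,3) ESCAPED ESCAPED ESCAPED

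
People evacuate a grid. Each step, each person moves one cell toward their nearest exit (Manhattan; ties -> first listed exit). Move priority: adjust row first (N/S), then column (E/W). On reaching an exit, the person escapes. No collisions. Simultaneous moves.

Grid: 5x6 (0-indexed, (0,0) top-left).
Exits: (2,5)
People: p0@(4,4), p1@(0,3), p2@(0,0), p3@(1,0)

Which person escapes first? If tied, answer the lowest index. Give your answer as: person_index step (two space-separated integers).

Step 1: p0:(4,4)->(3,4) | p1:(0,3)->(1,3) | p2:(0,0)->(1,0) | p3:(1,0)->(2,0)
Step 2: p0:(3,4)->(2,4) | p1:(1,3)->(2,3) | p2:(1,0)->(2,0) | p3:(2,0)->(2,1)
Step 3: p0:(2,4)->(2,5)->EXIT | p1:(2,3)->(2,4) | p2:(2,0)->(2,1) | p3:(2,1)->(2,2)
Step 4: p0:escaped | p1:(2,4)->(2,5)->EXIT | p2:(2,1)->(2,2) | p3:(2,2)->(2,3)
Step 5: p0:escaped | p1:escaped | p2:(2,2)->(2,3) | p3:(2,3)->(2,4)
Step 6: p0:escaped | p1:escaped | p2:(2,3)->(2,4) | p3:(2,4)->(2,5)->EXIT
Step 7: p0:escaped | p1:escaped | p2:(2,4)->(2,5)->EXIT | p3:escaped
Exit steps: [3, 4, 7, 6]
First to escape: p0 at step 3

Answer: 0 3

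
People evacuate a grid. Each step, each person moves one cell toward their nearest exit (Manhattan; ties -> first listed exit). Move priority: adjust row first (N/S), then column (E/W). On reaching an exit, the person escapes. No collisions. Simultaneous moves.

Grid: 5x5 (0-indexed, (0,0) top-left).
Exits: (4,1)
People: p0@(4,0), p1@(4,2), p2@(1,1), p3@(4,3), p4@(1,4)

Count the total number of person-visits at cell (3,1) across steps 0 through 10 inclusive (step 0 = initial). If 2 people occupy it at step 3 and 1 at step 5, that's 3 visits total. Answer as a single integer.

Step 0: p0@(4,0) p1@(4,2) p2@(1,1) p3@(4,3) p4@(1,4) -> at (3,1): 0 [-], cum=0
Step 1: p0@ESC p1@ESC p2@(2,1) p3@(4,2) p4@(2,4) -> at (3,1): 0 [-], cum=0
Step 2: p0@ESC p1@ESC p2@(3,1) p3@ESC p4@(3,4) -> at (3,1): 1 [p2], cum=1
Step 3: p0@ESC p1@ESC p2@ESC p3@ESC p4@(4,4) -> at (3,1): 0 [-], cum=1
Step 4: p0@ESC p1@ESC p2@ESC p3@ESC p4@(4,3) -> at (3,1): 0 [-], cum=1
Step 5: p0@ESC p1@ESC p2@ESC p3@ESC p4@(4,2) -> at (3,1): 0 [-], cum=1
Step 6: p0@ESC p1@ESC p2@ESC p3@ESC p4@ESC -> at (3,1): 0 [-], cum=1
Total visits = 1

Answer: 1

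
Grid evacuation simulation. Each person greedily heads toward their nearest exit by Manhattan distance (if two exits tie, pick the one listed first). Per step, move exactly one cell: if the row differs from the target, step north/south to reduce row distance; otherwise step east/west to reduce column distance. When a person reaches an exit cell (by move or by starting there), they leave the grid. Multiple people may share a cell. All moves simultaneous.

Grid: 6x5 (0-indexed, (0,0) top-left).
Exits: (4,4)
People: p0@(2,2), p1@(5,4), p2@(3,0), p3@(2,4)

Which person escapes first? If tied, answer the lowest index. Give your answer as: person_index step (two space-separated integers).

Step 1: p0:(2,2)->(3,2) | p1:(5,4)->(4,4)->EXIT | p2:(3,0)->(4,0) | p3:(2,4)->(3,4)
Step 2: p0:(3,2)->(4,2) | p1:escaped | p2:(4,0)->(4,1) | p3:(3,4)->(4,4)->EXIT
Step 3: p0:(4,2)->(4,3) | p1:escaped | p2:(4,1)->(4,2) | p3:escaped
Step 4: p0:(4,3)->(4,4)->EXIT | p1:escaped | p2:(4,2)->(4,3) | p3:escaped
Step 5: p0:escaped | p1:escaped | p2:(4,3)->(4,4)->EXIT | p3:escaped
Exit steps: [4, 1, 5, 2]
First to escape: p1 at step 1

Answer: 1 1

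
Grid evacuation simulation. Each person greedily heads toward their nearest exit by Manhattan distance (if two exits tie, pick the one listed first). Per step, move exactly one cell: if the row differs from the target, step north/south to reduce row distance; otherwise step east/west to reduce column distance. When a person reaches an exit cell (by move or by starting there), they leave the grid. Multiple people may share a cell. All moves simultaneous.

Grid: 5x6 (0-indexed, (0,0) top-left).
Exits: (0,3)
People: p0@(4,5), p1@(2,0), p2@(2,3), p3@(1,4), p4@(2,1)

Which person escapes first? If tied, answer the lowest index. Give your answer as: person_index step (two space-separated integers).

Step 1: p0:(4,5)->(3,5) | p1:(2,0)->(1,0) | p2:(2,3)->(1,3) | p3:(1,4)->(0,4) | p4:(2,1)->(1,1)
Step 2: p0:(3,5)->(2,5) | p1:(1,0)->(0,0) | p2:(1,3)->(0,3)->EXIT | p3:(0,4)->(0,3)->EXIT | p4:(1,1)->(0,1)
Step 3: p0:(2,5)->(1,5) | p1:(0,0)->(0,1) | p2:escaped | p3:escaped | p4:(0,1)->(0,2)
Step 4: p0:(1,5)->(0,5) | p1:(0,1)->(0,2) | p2:escaped | p3:escaped | p4:(0,2)->(0,3)->EXIT
Step 5: p0:(0,5)->(0,4) | p1:(0,2)->(0,3)->EXIT | p2:escaped | p3:escaped | p4:escaped
Step 6: p0:(0,4)->(0,3)->EXIT | p1:escaped | p2:escaped | p3:escaped | p4:escaped
Exit steps: [6, 5, 2, 2, 4]
First to escape: p2 at step 2

Answer: 2 2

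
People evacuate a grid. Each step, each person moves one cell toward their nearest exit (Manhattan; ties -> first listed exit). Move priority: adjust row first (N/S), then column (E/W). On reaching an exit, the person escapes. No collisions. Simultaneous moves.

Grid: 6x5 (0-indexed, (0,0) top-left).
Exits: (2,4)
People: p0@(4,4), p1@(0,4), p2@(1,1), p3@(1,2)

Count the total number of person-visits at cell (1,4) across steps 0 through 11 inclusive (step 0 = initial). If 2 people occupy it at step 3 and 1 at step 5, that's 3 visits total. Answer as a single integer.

Answer: 1

Derivation:
Step 0: p0@(4,4) p1@(0,4) p2@(1,1) p3@(1,2) -> at (1,4): 0 [-], cum=0
Step 1: p0@(3,4) p1@(1,4) p2@(2,1) p3@(2,2) -> at (1,4): 1 [p1], cum=1
Step 2: p0@ESC p1@ESC p2@(2,2) p3@(2,3) -> at (1,4): 0 [-], cum=1
Step 3: p0@ESC p1@ESC p2@(2,3) p3@ESC -> at (1,4): 0 [-], cum=1
Step 4: p0@ESC p1@ESC p2@ESC p3@ESC -> at (1,4): 0 [-], cum=1
Total visits = 1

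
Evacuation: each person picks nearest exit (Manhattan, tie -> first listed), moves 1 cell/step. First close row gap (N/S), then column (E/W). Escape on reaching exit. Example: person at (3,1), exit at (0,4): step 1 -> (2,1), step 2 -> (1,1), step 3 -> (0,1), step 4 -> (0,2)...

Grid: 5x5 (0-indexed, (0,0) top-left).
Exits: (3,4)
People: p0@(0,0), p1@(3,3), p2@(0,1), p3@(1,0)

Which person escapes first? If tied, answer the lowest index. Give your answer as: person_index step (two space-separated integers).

Answer: 1 1

Derivation:
Step 1: p0:(0,0)->(1,0) | p1:(3,3)->(3,4)->EXIT | p2:(0,1)->(1,1) | p3:(1,0)->(2,0)
Step 2: p0:(1,0)->(2,0) | p1:escaped | p2:(1,1)->(2,1) | p3:(2,0)->(3,0)
Step 3: p0:(2,0)->(3,0) | p1:escaped | p2:(2,1)->(3,1) | p3:(3,0)->(3,1)
Step 4: p0:(3,0)->(3,1) | p1:escaped | p2:(3,1)->(3,2) | p3:(3,1)->(3,2)
Step 5: p0:(3,1)->(3,2) | p1:escaped | p2:(3,2)->(3,3) | p3:(3,2)->(3,3)
Step 6: p0:(3,2)->(3,3) | p1:escaped | p2:(3,3)->(3,4)->EXIT | p3:(3,3)->(3,4)->EXIT
Step 7: p0:(3,3)->(3,4)->EXIT | p1:escaped | p2:escaped | p3:escaped
Exit steps: [7, 1, 6, 6]
First to escape: p1 at step 1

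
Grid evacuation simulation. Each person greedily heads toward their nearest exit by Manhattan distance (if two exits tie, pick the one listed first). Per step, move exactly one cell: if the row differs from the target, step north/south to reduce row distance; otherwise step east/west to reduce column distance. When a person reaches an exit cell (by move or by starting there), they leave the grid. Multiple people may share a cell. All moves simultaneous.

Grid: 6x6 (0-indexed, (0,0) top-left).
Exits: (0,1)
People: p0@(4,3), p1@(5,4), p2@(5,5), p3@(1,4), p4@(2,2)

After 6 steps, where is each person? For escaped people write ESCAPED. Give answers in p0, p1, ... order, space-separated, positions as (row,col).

Step 1: p0:(4,3)->(3,3) | p1:(5,4)->(4,4) | p2:(5,5)->(4,5) | p3:(1,4)->(0,4) | p4:(2,2)->(1,2)
Step 2: p0:(3,3)->(2,3) | p1:(4,4)->(3,4) | p2:(4,5)->(3,5) | p3:(0,4)->(0,3) | p4:(1,2)->(0,2)
Step 3: p0:(2,3)->(1,3) | p1:(3,4)->(2,4) | p2:(3,5)->(2,5) | p3:(0,3)->(0,2) | p4:(0,2)->(0,1)->EXIT
Step 4: p0:(1,3)->(0,3) | p1:(2,4)->(1,4) | p2:(2,5)->(1,5) | p3:(0,2)->(0,1)->EXIT | p4:escaped
Step 5: p0:(0,3)->(0,2) | p1:(1,4)->(0,4) | p2:(1,5)->(0,5) | p3:escaped | p4:escaped
Step 6: p0:(0,2)->(0,1)->EXIT | p1:(0,4)->(0,3) | p2:(0,5)->(0,4) | p3:escaped | p4:escaped

ESCAPED (0,3) (0,4) ESCAPED ESCAPED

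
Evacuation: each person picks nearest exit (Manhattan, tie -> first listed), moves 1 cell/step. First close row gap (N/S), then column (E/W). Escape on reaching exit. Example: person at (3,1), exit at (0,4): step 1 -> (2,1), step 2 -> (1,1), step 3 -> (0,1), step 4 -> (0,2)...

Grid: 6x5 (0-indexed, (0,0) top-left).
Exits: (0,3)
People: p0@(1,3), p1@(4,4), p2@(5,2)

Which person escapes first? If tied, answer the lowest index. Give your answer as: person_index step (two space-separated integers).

Step 1: p0:(1,3)->(0,3)->EXIT | p1:(4,4)->(3,4) | p2:(5,2)->(4,2)
Step 2: p0:escaped | p1:(3,4)->(2,4) | p2:(4,2)->(3,2)
Step 3: p0:escaped | p1:(2,4)->(1,4) | p2:(3,2)->(2,2)
Step 4: p0:escaped | p1:(1,4)->(0,4) | p2:(2,2)->(1,2)
Step 5: p0:escaped | p1:(0,4)->(0,3)->EXIT | p2:(1,2)->(0,2)
Step 6: p0:escaped | p1:escaped | p2:(0,2)->(0,3)->EXIT
Exit steps: [1, 5, 6]
First to escape: p0 at step 1

Answer: 0 1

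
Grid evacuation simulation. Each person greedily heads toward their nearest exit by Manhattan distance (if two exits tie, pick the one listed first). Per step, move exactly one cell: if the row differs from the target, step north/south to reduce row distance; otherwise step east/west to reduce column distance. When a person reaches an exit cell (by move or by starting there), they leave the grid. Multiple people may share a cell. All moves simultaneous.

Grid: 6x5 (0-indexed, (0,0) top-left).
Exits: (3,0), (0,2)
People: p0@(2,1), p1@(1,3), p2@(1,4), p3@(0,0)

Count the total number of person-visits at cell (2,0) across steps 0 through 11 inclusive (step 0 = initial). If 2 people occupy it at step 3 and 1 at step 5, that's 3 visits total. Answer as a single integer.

Step 0: p0@(2,1) p1@(1,3) p2@(1,4) p3@(0,0) -> at (2,0): 0 [-], cum=0
Step 1: p0@(3,1) p1@(0,3) p2@(0,4) p3@(0,1) -> at (2,0): 0 [-], cum=0
Step 2: p0@ESC p1@ESC p2@(0,3) p3@ESC -> at (2,0): 0 [-], cum=0
Step 3: p0@ESC p1@ESC p2@ESC p3@ESC -> at (2,0): 0 [-], cum=0
Total visits = 0

Answer: 0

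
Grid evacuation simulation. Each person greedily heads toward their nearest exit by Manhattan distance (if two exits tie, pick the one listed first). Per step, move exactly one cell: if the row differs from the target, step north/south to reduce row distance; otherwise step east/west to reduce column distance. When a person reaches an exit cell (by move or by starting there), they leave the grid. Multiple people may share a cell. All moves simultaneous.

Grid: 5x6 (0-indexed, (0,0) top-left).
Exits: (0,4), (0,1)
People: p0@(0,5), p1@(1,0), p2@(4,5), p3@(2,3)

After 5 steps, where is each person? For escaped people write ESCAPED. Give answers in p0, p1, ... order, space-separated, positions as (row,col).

Step 1: p0:(0,5)->(0,4)->EXIT | p1:(1,0)->(0,0) | p2:(4,5)->(3,5) | p3:(2,3)->(1,3)
Step 2: p0:escaped | p1:(0,0)->(0,1)->EXIT | p2:(3,5)->(2,5) | p3:(1,3)->(0,3)
Step 3: p0:escaped | p1:escaped | p2:(2,5)->(1,5) | p3:(0,3)->(0,4)->EXIT
Step 4: p0:escaped | p1:escaped | p2:(1,5)->(0,5) | p3:escaped
Step 5: p0:escaped | p1:escaped | p2:(0,5)->(0,4)->EXIT | p3:escaped

ESCAPED ESCAPED ESCAPED ESCAPED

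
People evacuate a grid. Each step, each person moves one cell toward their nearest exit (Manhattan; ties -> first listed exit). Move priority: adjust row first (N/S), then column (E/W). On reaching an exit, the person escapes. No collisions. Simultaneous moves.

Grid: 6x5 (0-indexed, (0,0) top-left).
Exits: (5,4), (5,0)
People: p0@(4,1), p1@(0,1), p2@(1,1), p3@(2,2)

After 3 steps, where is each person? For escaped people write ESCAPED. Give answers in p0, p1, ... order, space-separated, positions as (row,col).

Step 1: p0:(4,1)->(5,1) | p1:(0,1)->(1,1) | p2:(1,1)->(2,1) | p3:(2,2)->(3,2)
Step 2: p0:(5,1)->(5,0)->EXIT | p1:(1,1)->(2,1) | p2:(2,1)->(3,1) | p3:(3,2)->(4,2)
Step 3: p0:escaped | p1:(2,1)->(3,1) | p2:(3,1)->(4,1) | p3:(4,2)->(5,2)

ESCAPED (3,1) (4,1) (5,2)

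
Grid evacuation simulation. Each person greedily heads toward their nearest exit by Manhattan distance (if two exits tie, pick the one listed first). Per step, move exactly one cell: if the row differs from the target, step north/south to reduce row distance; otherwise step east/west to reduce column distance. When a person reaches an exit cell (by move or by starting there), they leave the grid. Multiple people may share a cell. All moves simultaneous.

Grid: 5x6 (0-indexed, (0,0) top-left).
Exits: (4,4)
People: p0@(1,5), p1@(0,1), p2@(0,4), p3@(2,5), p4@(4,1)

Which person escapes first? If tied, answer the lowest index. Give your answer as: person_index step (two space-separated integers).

Step 1: p0:(1,5)->(2,5) | p1:(0,1)->(1,1) | p2:(0,4)->(1,4) | p3:(2,5)->(3,5) | p4:(4,1)->(4,2)
Step 2: p0:(2,5)->(3,5) | p1:(1,1)->(2,1) | p2:(1,4)->(2,4) | p3:(3,5)->(4,5) | p4:(4,2)->(4,3)
Step 3: p0:(3,5)->(4,5) | p1:(2,1)->(3,1) | p2:(2,4)->(3,4) | p3:(4,5)->(4,4)->EXIT | p4:(4,3)->(4,4)->EXIT
Step 4: p0:(4,5)->(4,4)->EXIT | p1:(3,1)->(4,1) | p2:(3,4)->(4,4)->EXIT | p3:escaped | p4:escaped
Step 5: p0:escaped | p1:(4,1)->(4,2) | p2:escaped | p3:escaped | p4:escaped
Step 6: p0:escaped | p1:(4,2)->(4,3) | p2:escaped | p3:escaped | p4:escaped
Step 7: p0:escaped | p1:(4,3)->(4,4)->EXIT | p2:escaped | p3:escaped | p4:escaped
Exit steps: [4, 7, 4, 3, 3]
First to escape: p3 at step 3

Answer: 3 3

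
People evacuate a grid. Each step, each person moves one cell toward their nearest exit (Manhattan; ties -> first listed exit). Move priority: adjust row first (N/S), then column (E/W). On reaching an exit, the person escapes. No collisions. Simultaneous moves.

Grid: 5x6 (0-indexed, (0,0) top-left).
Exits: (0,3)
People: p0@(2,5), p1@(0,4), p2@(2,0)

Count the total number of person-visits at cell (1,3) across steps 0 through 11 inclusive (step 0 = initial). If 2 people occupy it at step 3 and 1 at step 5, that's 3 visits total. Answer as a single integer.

Answer: 0

Derivation:
Step 0: p0@(2,5) p1@(0,4) p2@(2,0) -> at (1,3): 0 [-], cum=0
Step 1: p0@(1,5) p1@ESC p2@(1,0) -> at (1,3): 0 [-], cum=0
Step 2: p0@(0,5) p1@ESC p2@(0,0) -> at (1,3): 0 [-], cum=0
Step 3: p0@(0,4) p1@ESC p2@(0,1) -> at (1,3): 0 [-], cum=0
Step 4: p0@ESC p1@ESC p2@(0,2) -> at (1,3): 0 [-], cum=0
Step 5: p0@ESC p1@ESC p2@ESC -> at (1,3): 0 [-], cum=0
Total visits = 0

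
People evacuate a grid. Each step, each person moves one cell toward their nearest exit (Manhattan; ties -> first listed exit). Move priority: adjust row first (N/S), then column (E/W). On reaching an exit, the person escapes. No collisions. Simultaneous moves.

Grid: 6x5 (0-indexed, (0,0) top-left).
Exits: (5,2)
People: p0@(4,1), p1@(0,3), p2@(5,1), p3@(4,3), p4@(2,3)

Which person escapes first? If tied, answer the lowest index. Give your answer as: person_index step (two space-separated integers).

Step 1: p0:(4,1)->(5,1) | p1:(0,3)->(1,3) | p2:(5,1)->(5,2)->EXIT | p3:(4,3)->(5,3) | p4:(2,3)->(3,3)
Step 2: p0:(5,1)->(5,2)->EXIT | p1:(1,3)->(2,3) | p2:escaped | p3:(5,3)->(5,2)->EXIT | p4:(3,3)->(4,3)
Step 3: p0:escaped | p1:(2,3)->(3,3) | p2:escaped | p3:escaped | p4:(4,3)->(5,3)
Step 4: p0:escaped | p1:(3,3)->(4,3) | p2:escaped | p3:escaped | p4:(5,3)->(5,2)->EXIT
Step 5: p0:escaped | p1:(4,3)->(5,3) | p2:escaped | p3:escaped | p4:escaped
Step 6: p0:escaped | p1:(5,3)->(5,2)->EXIT | p2:escaped | p3:escaped | p4:escaped
Exit steps: [2, 6, 1, 2, 4]
First to escape: p2 at step 1

Answer: 2 1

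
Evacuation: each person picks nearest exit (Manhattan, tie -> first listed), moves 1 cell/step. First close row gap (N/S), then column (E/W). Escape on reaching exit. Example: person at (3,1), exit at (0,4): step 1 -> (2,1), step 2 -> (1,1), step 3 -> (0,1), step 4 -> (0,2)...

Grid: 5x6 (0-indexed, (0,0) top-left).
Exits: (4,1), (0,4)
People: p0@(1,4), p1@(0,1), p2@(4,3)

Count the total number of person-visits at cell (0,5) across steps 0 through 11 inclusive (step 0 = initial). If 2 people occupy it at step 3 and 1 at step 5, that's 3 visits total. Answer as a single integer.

Step 0: p0@(1,4) p1@(0,1) p2@(4,3) -> at (0,5): 0 [-], cum=0
Step 1: p0@ESC p1@(0,2) p2@(4,2) -> at (0,5): 0 [-], cum=0
Step 2: p0@ESC p1@(0,3) p2@ESC -> at (0,5): 0 [-], cum=0
Step 3: p0@ESC p1@ESC p2@ESC -> at (0,5): 0 [-], cum=0
Total visits = 0

Answer: 0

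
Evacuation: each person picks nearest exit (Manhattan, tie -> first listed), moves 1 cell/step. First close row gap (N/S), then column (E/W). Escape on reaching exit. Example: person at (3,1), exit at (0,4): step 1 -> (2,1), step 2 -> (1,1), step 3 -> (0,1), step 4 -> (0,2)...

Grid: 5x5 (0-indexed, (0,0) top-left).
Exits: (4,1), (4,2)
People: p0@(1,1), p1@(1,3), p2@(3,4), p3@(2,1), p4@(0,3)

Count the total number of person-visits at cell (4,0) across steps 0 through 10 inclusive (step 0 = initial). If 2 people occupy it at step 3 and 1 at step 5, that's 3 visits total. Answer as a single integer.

Answer: 0

Derivation:
Step 0: p0@(1,1) p1@(1,3) p2@(3,4) p3@(2,1) p4@(0,3) -> at (4,0): 0 [-], cum=0
Step 1: p0@(2,1) p1@(2,3) p2@(4,4) p3@(3,1) p4@(1,3) -> at (4,0): 0 [-], cum=0
Step 2: p0@(3,1) p1@(3,3) p2@(4,3) p3@ESC p4@(2,3) -> at (4,0): 0 [-], cum=0
Step 3: p0@ESC p1@(4,3) p2@ESC p3@ESC p4@(3,3) -> at (4,0): 0 [-], cum=0
Step 4: p0@ESC p1@ESC p2@ESC p3@ESC p4@(4,3) -> at (4,0): 0 [-], cum=0
Step 5: p0@ESC p1@ESC p2@ESC p3@ESC p4@ESC -> at (4,0): 0 [-], cum=0
Total visits = 0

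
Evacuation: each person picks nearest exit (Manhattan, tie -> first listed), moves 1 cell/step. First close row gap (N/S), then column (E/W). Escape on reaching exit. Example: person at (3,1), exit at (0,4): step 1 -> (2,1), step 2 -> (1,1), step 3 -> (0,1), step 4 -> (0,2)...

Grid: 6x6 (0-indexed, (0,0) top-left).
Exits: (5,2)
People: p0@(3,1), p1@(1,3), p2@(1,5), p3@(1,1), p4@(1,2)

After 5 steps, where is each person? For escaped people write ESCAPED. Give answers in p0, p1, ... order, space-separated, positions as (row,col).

Step 1: p0:(3,1)->(4,1) | p1:(1,3)->(2,3) | p2:(1,5)->(2,5) | p3:(1,1)->(2,1) | p4:(1,2)->(2,2)
Step 2: p0:(4,1)->(5,1) | p1:(2,3)->(3,3) | p2:(2,5)->(3,5) | p3:(2,1)->(3,1) | p4:(2,2)->(3,2)
Step 3: p0:(5,1)->(5,2)->EXIT | p1:(3,3)->(4,3) | p2:(3,5)->(4,5) | p3:(3,1)->(4,1) | p4:(3,2)->(4,2)
Step 4: p0:escaped | p1:(4,3)->(5,3) | p2:(4,5)->(5,5) | p3:(4,1)->(5,1) | p4:(4,2)->(5,2)->EXIT
Step 5: p0:escaped | p1:(5,3)->(5,2)->EXIT | p2:(5,5)->(5,4) | p3:(5,1)->(5,2)->EXIT | p4:escaped

ESCAPED ESCAPED (5,4) ESCAPED ESCAPED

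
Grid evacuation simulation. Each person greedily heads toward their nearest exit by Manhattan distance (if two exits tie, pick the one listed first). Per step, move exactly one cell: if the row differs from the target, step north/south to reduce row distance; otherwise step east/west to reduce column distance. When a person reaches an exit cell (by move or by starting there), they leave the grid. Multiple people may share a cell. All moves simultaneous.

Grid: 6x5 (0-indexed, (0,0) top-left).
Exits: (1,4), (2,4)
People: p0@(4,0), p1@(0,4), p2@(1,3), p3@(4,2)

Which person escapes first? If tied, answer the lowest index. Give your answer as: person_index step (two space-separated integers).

Step 1: p0:(4,0)->(3,0) | p1:(0,4)->(1,4)->EXIT | p2:(1,3)->(1,4)->EXIT | p3:(4,2)->(3,2)
Step 2: p0:(3,0)->(2,0) | p1:escaped | p2:escaped | p3:(3,2)->(2,2)
Step 3: p0:(2,0)->(2,1) | p1:escaped | p2:escaped | p3:(2,2)->(2,3)
Step 4: p0:(2,1)->(2,2) | p1:escaped | p2:escaped | p3:(2,3)->(2,4)->EXIT
Step 5: p0:(2,2)->(2,3) | p1:escaped | p2:escaped | p3:escaped
Step 6: p0:(2,3)->(2,4)->EXIT | p1:escaped | p2:escaped | p3:escaped
Exit steps: [6, 1, 1, 4]
First to escape: p1 at step 1

Answer: 1 1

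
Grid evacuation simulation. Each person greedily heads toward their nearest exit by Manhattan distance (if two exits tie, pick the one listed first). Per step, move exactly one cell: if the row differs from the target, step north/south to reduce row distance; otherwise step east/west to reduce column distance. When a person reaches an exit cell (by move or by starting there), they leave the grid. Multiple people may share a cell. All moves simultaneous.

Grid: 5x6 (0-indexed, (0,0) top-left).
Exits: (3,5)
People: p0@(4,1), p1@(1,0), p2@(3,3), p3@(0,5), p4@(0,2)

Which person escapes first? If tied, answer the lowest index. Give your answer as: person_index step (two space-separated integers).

Step 1: p0:(4,1)->(3,1) | p1:(1,0)->(2,0) | p2:(3,3)->(3,4) | p3:(0,5)->(1,5) | p4:(0,2)->(1,2)
Step 2: p0:(3,1)->(3,2) | p1:(2,0)->(3,0) | p2:(3,4)->(3,5)->EXIT | p3:(1,5)->(2,5) | p4:(1,2)->(2,2)
Step 3: p0:(3,2)->(3,3) | p1:(3,0)->(3,1) | p2:escaped | p3:(2,5)->(3,5)->EXIT | p4:(2,2)->(3,2)
Step 4: p0:(3,3)->(3,4) | p1:(3,1)->(3,2) | p2:escaped | p3:escaped | p4:(3,2)->(3,3)
Step 5: p0:(3,4)->(3,5)->EXIT | p1:(3,2)->(3,3) | p2:escaped | p3:escaped | p4:(3,3)->(3,4)
Step 6: p0:escaped | p1:(3,3)->(3,4) | p2:escaped | p3:escaped | p4:(3,4)->(3,5)->EXIT
Step 7: p0:escaped | p1:(3,4)->(3,5)->EXIT | p2:escaped | p3:escaped | p4:escaped
Exit steps: [5, 7, 2, 3, 6]
First to escape: p2 at step 2

Answer: 2 2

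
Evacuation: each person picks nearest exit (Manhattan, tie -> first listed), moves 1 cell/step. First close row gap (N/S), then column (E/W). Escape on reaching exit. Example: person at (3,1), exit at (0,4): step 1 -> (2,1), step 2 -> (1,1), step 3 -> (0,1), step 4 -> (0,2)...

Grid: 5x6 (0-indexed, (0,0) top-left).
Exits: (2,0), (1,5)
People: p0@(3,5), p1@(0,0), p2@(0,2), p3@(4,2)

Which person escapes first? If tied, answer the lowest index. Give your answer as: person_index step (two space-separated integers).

Step 1: p0:(3,5)->(2,5) | p1:(0,0)->(1,0) | p2:(0,2)->(1,2) | p3:(4,2)->(3,2)
Step 2: p0:(2,5)->(1,5)->EXIT | p1:(1,0)->(2,0)->EXIT | p2:(1,2)->(2,2) | p3:(3,2)->(2,2)
Step 3: p0:escaped | p1:escaped | p2:(2,2)->(2,1) | p3:(2,2)->(2,1)
Step 4: p0:escaped | p1:escaped | p2:(2,1)->(2,0)->EXIT | p3:(2,1)->(2,0)->EXIT
Exit steps: [2, 2, 4, 4]
First to escape: p0 at step 2

Answer: 0 2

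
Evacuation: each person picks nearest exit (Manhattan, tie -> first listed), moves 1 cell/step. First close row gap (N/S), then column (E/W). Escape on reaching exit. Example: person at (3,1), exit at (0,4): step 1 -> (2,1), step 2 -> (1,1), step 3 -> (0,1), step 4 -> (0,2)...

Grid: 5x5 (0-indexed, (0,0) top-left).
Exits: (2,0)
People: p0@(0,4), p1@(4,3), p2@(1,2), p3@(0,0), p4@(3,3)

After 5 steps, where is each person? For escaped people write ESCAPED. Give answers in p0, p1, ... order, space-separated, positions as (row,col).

Step 1: p0:(0,4)->(1,4) | p1:(4,3)->(3,3) | p2:(1,2)->(2,2) | p3:(0,0)->(1,0) | p4:(3,3)->(2,3)
Step 2: p0:(1,4)->(2,4) | p1:(3,3)->(2,3) | p2:(2,2)->(2,1) | p3:(1,0)->(2,0)->EXIT | p4:(2,3)->(2,2)
Step 3: p0:(2,4)->(2,3) | p1:(2,3)->(2,2) | p2:(2,1)->(2,0)->EXIT | p3:escaped | p4:(2,2)->(2,1)
Step 4: p0:(2,3)->(2,2) | p1:(2,2)->(2,1) | p2:escaped | p3:escaped | p4:(2,1)->(2,0)->EXIT
Step 5: p0:(2,2)->(2,1) | p1:(2,1)->(2,0)->EXIT | p2:escaped | p3:escaped | p4:escaped

(2,1) ESCAPED ESCAPED ESCAPED ESCAPED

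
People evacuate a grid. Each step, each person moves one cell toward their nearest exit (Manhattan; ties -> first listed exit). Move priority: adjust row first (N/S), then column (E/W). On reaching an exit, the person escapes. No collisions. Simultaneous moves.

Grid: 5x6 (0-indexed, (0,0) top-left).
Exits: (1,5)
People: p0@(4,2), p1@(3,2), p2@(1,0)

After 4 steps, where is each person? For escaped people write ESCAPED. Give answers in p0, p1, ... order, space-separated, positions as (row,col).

Step 1: p0:(4,2)->(3,2) | p1:(3,2)->(2,2) | p2:(1,0)->(1,1)
Step 2: p0:(3,2)->(2,2) | p1:(2,2)->(1,2) | p2:(1,1)->(1,2)
Step 3: p0:(2,2)->(1,2) | p1:(1,2)->(1,3) | p2:(1,2)->(1,3)
Step 4: p0:(1,2)->(1,3) | p1:(1,3)->(1,4) | p2:(1,3)->(1,4)

(1,3) (1,4) (1,4)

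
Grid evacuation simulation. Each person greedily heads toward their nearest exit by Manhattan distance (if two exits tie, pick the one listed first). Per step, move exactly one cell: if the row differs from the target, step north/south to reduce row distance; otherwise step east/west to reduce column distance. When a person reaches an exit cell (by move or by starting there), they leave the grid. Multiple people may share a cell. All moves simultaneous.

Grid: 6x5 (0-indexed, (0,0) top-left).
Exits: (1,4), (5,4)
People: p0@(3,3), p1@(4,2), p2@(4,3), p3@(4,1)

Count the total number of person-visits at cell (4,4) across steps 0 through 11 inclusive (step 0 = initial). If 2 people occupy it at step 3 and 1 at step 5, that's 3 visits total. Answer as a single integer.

Answer: 0

Derivation:
Step 0: p0@(3,3) p1@(4,2) p2@(4,3) p3@(4,1) -> at (4,4): 0 [-], cum=0
Step 1: p0@(2,3) p1@(5,2) p2@(5,3) p3@(5,1) -> at (4,4): 0 [-], cum=0
Step 2: p0@(1,3) p1@(5,3) p2@ESC p3@(5,2) -> at (4,4): 0 [-], cum=0
Step 3: p0@ESC p1@ESC p2@ESC p3@(5,3) -> at (4,4): 0 [-], cum=0
Step 4: p0@ESC p1@ESC p2@ESC p3@ESC -> at (4,4): 0 [-], cum=0
Total visits = 0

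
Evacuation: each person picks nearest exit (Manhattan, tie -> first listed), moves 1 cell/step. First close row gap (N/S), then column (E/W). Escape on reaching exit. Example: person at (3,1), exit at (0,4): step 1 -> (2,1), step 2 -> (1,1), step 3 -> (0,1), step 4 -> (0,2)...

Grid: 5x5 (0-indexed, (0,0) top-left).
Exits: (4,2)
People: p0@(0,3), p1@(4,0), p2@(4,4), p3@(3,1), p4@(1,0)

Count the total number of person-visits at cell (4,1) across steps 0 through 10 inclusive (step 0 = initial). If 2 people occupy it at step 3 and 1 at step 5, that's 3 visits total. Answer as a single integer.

Step 0: p0@(0,3) p1@(4,0) p2@(4,4) p3@(3,1) p4@(1,0) -> at (4,1): 0 [-], cum=0
Step 1: p0@(1,3) p1@(4,1) p2@(4,3) p3@(4,1) p4@(2,0) -> at (4,1): 2 [p1,p3], cum=2
Step 2: p0@(2,3) p1@ESC p2@ESC p3@ESC p4@(3,0) -> at (4,1): 0 [-], cum=2
Step 3: p0@(3,3) p1@ESC p2@ESC p3@ESC p4@(4,0) -> at (4,1): 0 [-], cum=2
Step 4: p0@(4,3) p1@ESC p2@ESC p3@ESC p4@(4,1) -> at (4,1): 1 [p4], cum=3
Step 5: p0@ESC p1@ESC p2@ESC p3@ESC p4@ESC -> at (4,1): 0 [-], cum=3
Total visits = 3

Answer: 3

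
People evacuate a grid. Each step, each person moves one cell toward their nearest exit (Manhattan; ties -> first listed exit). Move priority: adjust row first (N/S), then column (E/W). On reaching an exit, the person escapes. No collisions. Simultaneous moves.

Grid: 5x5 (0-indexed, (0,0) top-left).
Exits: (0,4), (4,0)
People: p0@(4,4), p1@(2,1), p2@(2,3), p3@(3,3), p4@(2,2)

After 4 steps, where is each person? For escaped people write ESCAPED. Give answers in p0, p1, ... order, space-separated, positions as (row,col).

Step 1: p0:(4,4)->(3,4) | p1:(2,1)->(3,1) | p2:(2,3)->(1,3) | p3:(3,3)->(2,3) | p4:(2,2)->(1,2)
Step 2: p0:(3,4)->(2,4) | p1:(3,1)->(4,1) | p2:(1,3)->(0,3) | p3:(2,3)->(1,3) | p4:(1,2)->(0,2)
Step 3: p0:(2,4)->(1,4) | p1:(4,1)->(4,0)->EXIT | p2:(0,3)->(0,4)->EXIT | p3:(1,3)->(0,3) | p4:(0,2)->(0,3)
Step 4: p0:(1,4)->(0,4)->EXIT | p1:escaped | p2:escaped | p3:(0,3)->(0,4)->EXIT | p4:(0,3)->(0,4)->EXIT

ESCAPED ESCAPED ESCAPED ESCAPED ESCAPED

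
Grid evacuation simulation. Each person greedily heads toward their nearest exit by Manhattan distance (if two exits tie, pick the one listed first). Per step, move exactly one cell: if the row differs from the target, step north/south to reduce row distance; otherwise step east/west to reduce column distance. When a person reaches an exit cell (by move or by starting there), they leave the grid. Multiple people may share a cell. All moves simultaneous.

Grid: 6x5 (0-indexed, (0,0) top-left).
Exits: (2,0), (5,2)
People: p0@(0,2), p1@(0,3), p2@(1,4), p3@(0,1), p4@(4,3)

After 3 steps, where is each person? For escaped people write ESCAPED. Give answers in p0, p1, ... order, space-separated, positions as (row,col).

Step 1: p0:(0,2)->(1,2) | p1:(0,3)->(1,3) | p2:(1,4)->(2,4) | p3:(0,1)->(1,1) | p4:(4,3)->(5,3)
Step 2: p0:(1,2)->(2,2) | p1:(1,3)->(2,3) | p2:(2,4)->(2,3) | p3:(1,1)->(2,1) | p4:(5,3)->(5,2)->EXIT
Step 3: p0:(2,2)->(2,1) | p1:(2,3)->(2,2) | p2:(2,3)->(2,2) | p3:(2,1)->(2,0)->EXIT | p4:escaped

(2,1) (2,2) (2,2) ESCAPED ESCAPED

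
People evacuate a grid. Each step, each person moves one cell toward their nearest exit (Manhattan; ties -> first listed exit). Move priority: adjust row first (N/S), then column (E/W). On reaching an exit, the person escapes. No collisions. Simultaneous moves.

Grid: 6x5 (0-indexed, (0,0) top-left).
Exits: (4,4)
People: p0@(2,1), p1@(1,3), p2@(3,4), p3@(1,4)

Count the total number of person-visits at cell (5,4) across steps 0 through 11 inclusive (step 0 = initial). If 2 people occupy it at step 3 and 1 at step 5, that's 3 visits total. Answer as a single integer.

Answer: 0

Derivation:
Step 0: p0@(2,1) p1@(1,3) p2@(3,4) p3@(1,4) -> at (5,4): 0 [-], cum=0
Step 1: p0@(3,1) p1@(2,3) p2@ESC p3@(2,4) -> at (5,4): 0 [-], cum=0
Step 2: p0@(4,1) p1@(3,3) p2@ESC p3@(3,4) -> at (5,4): 0 [-], cum=0
Step 3: p0@(4,2) p1@(4,3) p2@ESC p3@ESC -> at (5,4): 0 [-], cum=0
Step 4: p0@(4,3) p1@ESC p2@ESC p3@ESC -> at (5,4): 0 [-], cum=0
Step 5: p0@ESC p1@ESC p2@ESC p3@ESC -> at (5,4): 0 [-], cum=0
Total visits = 0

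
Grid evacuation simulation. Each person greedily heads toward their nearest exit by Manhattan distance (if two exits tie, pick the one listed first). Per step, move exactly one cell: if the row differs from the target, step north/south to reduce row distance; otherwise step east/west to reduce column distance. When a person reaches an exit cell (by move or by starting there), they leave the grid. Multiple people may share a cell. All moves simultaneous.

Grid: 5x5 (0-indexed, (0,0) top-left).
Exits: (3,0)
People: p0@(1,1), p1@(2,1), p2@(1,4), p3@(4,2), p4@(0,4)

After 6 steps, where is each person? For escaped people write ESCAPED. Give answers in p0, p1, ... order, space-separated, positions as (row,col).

Step 1: p0:(1,1)->(2,1) | p1:(2,1)->(3,1) | p2:(1,4)->(2,4) | p3:(4,2)->(3,2) | p4:(0,4)->(1,4)
Step 2: p0:(2,1)->(3,1) | p1:(3,1)->(3,0)->EXIT | p2:(2,4)->(3,4) | p3:(3,2)->(3,1) | p4:(1,4)->(2,4)
Step 3: p0:(3,1)->(3,0)->EXIT | p1:escaped | p2:(3,4)->(3,3) | p3:(3,1)->(3,0)->EXIT | p4:(2,4)->(3,4)
Step 4: p0:escaped | p1:escaped | p2:(3,3)->(3,2) | p3:escaped | p4:(3,4)->(3,3)
Step 5: p0:escaped | p1:escaped | p2:(3,2)->(3,1) | p3:escaped | p4:(3,3)->(3,2)
Step 6: p0:escaped | p1:escaped | p2:(3,1)->(3,0)->EXIT | p3:escaped | p4:(3,2)->(3,1)

ESCAPED ESCAPED ESCAPED ESCAPED (3,1)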